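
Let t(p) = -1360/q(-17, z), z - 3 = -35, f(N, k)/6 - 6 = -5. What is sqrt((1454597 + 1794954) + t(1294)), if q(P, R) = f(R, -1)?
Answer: sqrt(29243919)/3 ≈ 1802.6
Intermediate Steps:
f(N, k) = 6 (f(N, k) = 36 + 6*(-5) = 36 - 30 = 6)
z = -32 (z = 3 - 35 = -32)
q(P, R) = 6
t(p) = -680/3 (t(p) = -1360/6 = -1360*1/6 = -680/3)
sqrt((1454597 + 1794954) + t(1294)) = sqrt((1454597 + 1794954) - 680/3) = sqrt(3249551 - 680/3) = sqrt(9747973/3) = sqrt(29243919)/3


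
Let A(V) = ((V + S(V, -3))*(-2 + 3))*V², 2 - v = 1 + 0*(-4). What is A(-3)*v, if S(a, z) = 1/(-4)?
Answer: -117/4 ≈ -29.250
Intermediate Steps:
S(a, z) = -¼
v = 1 (v = 2 - (1 + 0*(-4)) = 2 - (1 + 0) = 2 - 1*1 = 2 - 1 = 1)
A(V) = V²*(-¼ + V) (A(V) = ((V - ¼)*(-2 + 3))*V² = ((-¼ + V)*1)*V² = (-¼ + V)*V² = V²*(-¼ + V))
A(-3)*v = ((-3)²*(-¼ - 3))*1 = (9*(-13/4))*1 = -117/4*1 = -117/4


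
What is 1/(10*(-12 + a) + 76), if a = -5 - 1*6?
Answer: -1/154 ≈ -0.0064935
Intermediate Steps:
a = -11 (a = -5 - 6 = -11)
1/(10*(-12 + a) + 76) = 1/(10*(-12 - 11) + 76) = 1/(10*(-23) + 76) = 1/(-230 + 76) = 1/(-154) = -1/154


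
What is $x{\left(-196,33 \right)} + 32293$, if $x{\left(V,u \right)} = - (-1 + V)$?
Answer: $32490$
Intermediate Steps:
$x{\left(V,u \right)} = 1 - V$
$x{\left(-196,33 \right)} + 32293 = \left(1 - -196\right) + 32293 = \left(1 + 196\right) + 32293 = 197 + 32293 = 32490$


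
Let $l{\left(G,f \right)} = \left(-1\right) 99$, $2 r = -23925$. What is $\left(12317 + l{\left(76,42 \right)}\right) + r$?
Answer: $\frac{511}{2} \approx 255.5$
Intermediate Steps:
$r = - \frac{23925}{2}$ ($r = \frac{1}{2} \left(-23925\right) = - \frac{23925}{2} \approx -11963.0$)
$l{\left(G,f \right)} = -99$
$\left(12317 + l{\left(76,42 \right)}\right) + r = \left(12317 - 99\right) - \frac{23925}{2} = 12218 - \frac{23925}{2} = \frac{511}{2}$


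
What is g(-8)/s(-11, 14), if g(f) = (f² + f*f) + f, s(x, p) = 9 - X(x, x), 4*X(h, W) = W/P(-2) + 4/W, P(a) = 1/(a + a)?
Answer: -440/7 ≈ -62.857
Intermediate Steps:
P(a) = 1/(2*a)
X(h, W) = 1/W - W (X(h, W) = (W/(((½)/(-2))) + 4/W)/4 = (W/(((½)*(-½))) + 4/W)/4 = (W/(-¼) + 4/W)/4 = (W*(-4) + 4/W)/4 = (-4*W + 4/W)/4 = 1/W - W)
s(x, p) = 9 + x - 1/x (s(x, p) = 9 - (1/x - x) = 9 + (x - 1/x) = 9 + x - 1/x)
g(f) = f + 2*f² (g(f) = (f² + f²) + f = 2*f² + f = f + 2*f²)
g(-8)/s(-11, 14) = (-8*(1 + 2*(-8)))/(9 - 11 - 1/(-11)) = (-8*(1 - 16))/(9 - 11 - 1*(-1/11)) = (-8*(-15))/(9 - 11 + 1/11) = 120/(-21/11) = 120*(-11/21) = -440/7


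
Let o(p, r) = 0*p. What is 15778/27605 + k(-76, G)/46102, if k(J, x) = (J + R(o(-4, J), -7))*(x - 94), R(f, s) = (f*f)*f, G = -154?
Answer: 623848198/636322855 ≈ 0.98040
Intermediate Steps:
o(p, r) = 0
R(f, s) = f³ (R(f, s) = f²*f = f³)
k(J, x) = J*(-94 + x) (k(J, x) = (J + 0³)*(x - 94) = (J + 0)*(-94 + x) = J*(-94 + x))
15778/27605 + k(-76, G)/46102 = 15778/27605 - 76*(-94 - 154)/46102 = 15778*(1/27605) - 76*(-248)*(1/46102) = 15778/27605 + 18848*(1/46102) = 15778/27605 + 9424/23051 = 623848198/636322855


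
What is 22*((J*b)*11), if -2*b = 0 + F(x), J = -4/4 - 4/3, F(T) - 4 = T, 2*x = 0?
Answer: 3388/3 ≈ 1129.3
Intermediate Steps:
x = 0 (x = (1/2)*0 = 0)
F(T) = 4 + T
J = -7/3 (J = -4*1/4 - 4*1/3 = -1 - 4/3 = -7/3 ≈ -2.3333)
b = -2 (b = -(0 + (4 + 0))/2 = -(0 + 4)/2 = -1/2*4 = -2)
22*((J*b)*11) = 22*(-7/3*(-2)*11) = 22*((14/3)*11) = 22*(154/3) = 3388/3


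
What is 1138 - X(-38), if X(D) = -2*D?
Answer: 1062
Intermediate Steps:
1138 - X(-38) = 1138 - (-2)*(-38) = 1138 - 1*76 = 1138 - 76 = 1062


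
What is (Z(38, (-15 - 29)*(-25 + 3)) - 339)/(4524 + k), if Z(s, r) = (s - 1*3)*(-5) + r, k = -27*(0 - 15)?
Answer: 454/4929 ≈ 0.092108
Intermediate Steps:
k = 405 (k = -27*(-15) = 405)
Z(s, r) = 15 + r - 5*s (Z(s, r) = (s - 3)*(-5) + r = (-3 + s)*(-5) + r = (15 - 5*s) + r = 15 + r - 5*s)
(Z(38, (-15 - 29)*(-25 + 3)) - 339)/(4524 + k) = ((15 + (-15 - 29)*(-25 + 3) - 5*38) - 339)/(4524 + 405) = ((15 - 44*(-22) - 190) - 339)/4929 = ((15 + 968 - 190) - 339)*(1/4929) = (793 - 339)*(1/4929) = 454*(1/4929) = 454/4929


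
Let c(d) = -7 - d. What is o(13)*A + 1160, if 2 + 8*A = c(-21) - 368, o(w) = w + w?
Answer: 3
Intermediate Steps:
o(w) = 2*w
A = -89/2 (A = -1/4 + ((-7 - 1*(-21)) - 368)/8 = -1/4 + ((-7 + 21) - 368)/8 = -1/4 + (14 - 368)/8 = -1/4 + (1/8)*(-354) = -1/4 - 177/4 = -89/2 ≈ -44.500)
o(13)*A + 1160 = (2*13)*(-89/2) + 1160 = 26*(-89/2) + 1160 = -1157 + 1160 = 3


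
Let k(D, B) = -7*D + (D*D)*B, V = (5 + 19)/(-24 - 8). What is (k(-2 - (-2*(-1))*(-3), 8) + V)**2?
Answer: 157609/16 ≈ 9850.6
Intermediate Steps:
V = -3/4 (V = 24/(-32) = 24*(-1/32) = -3/4 ≈ -0.75000)
k(D, B) = -7*D + B*D**2 (k(D, B) = -7*D + D**2*B = -7*D + B*D**2)
(k(-2 - (-2*(-1))*(-3), 8) + V)**2 = ((-2 - (-2*(-1))*(-3))*(-7 + 8*(-2 - (-2*(-1))*(-3))) - 3/4)**2 = ((-2 - 2*(-3))*(-7 + 8*(-2 - 2*(-3))) - 3/4)**2 = ((-2 - 1*(-6))*(-7 + 8*(-2 - 1*(-6))) - 3/4)**2 = ((-2 + 6)*(-7 + 8*(-2 + 6)) - 3/4)**2 = (4*(-7 + 8*4) - 3/4)**2 = (4*(-7 + 32) - 3/4)**2 = (4*25 - 3/4)**2 = (100 - 3/4)**2 = (397/4)**2 = 157609/16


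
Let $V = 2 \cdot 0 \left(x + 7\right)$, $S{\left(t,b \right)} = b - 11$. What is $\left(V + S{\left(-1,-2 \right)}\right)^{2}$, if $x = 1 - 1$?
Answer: $169$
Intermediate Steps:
$S{\left(t,b \right)} = -11 + b$
$x = 0$ ($x = 1 - 1 = 0$)
$V = 0$ ($V = 2 \cdot 0 \left(0 + 7\right) = 0 \cdot 7 = 0$)
$\left(V + S{\left(-1,-2 \right)}\right)^{2} = \left(0 - 13\right)^{2} = \left(-13\right)^{2} = 169$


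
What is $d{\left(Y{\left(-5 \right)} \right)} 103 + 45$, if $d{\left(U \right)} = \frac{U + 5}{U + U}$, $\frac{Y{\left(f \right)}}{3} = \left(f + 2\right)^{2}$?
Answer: $\frac{2863}{27} \approx 106.04$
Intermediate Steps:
$Y{\left(f \right)} = 3 \left(2 + f\right)^{2}$ ($Y{\left(f \right)} = 3 \left(f + 2\right)^{2} = 3 \left(2 + f\right)^{2}$)
$d{\left(U \right)} = \frac{5 + U}{2 U}$
$d{\left(Y{\left(-5 \right)} \right)} 103 + 45 = \frac{5 + 3 \left(2 - 5\right)^{2}}{2 \cdot 3 \left(2 - 5\right)^{2}} \cdot 103 + 45 = \frac{5 + 3 \left(-3\right)^{2}}{2 \cdot 3 \left(-3\right)^{2}} \cdot 103 + 45 = \frac{5 + 3 \cdot 9}{2 \cdot 3 \cdot 9} \cdot 103 + 45 = \frac{5 + 27}{2 \cdot 27} \cdot 103 + 45 = \frac{1}{2} \cdot \frac{1}{27} \cdot 32 \cdot 103 + 45 = \frac{16}{27} \cdot 103 + 45 = \frac{1648}{27} + 45 = \frac{2863}{27}$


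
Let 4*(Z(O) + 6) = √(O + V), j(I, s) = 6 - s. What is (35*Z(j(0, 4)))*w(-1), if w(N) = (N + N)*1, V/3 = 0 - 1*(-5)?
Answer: 420 - 35*√17/2 ≈ 347.85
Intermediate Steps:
V = 15 (V = 3*(0 - 1*(-5)) = 3*(0 + 5) = 3*5 = 15)
w(N) = 2*N (w(N) = (2*N)*1 = 2*N)
Z(O) = -6 + √(15 + O)/4 (Z(O) = -6 + √(O + 15)/4 = -6 + √(15 + O)/4)
(35*Z(j(0, 4)))*w(-1) = (35*(-6 + √(15 + (6 - 1*4))/4))*(2*(-1)) = (35*(-6 + √(15 + (6 - 4))/4))*(-2) = (35*(-6 + √(15 + 2)/4))*(-2) = (35*(-6 + √17/4))*(-2) = (-210 + 35*√17/4)*(-2) = 420 - 35*√17/2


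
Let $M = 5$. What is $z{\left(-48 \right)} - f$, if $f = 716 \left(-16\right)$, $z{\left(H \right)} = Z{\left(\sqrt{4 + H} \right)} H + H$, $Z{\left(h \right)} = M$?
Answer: $11168$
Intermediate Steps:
$Z{\left(h \right)} = 5$
$z{\left(H \right)} = 6 H$ ($z{\left(H \right)} = 5 H + H = 6 H$)
$f = -11456$
$z{\left(-48 \right)} - f = 6 \left(-48\right) - -11456 = -288 + 11456 = 11168$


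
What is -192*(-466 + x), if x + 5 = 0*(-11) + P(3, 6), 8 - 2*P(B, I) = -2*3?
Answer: 89088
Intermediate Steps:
P(B, I) = 7 (P(B, I) = 4 - (-1)*3 = 4 - 1/2*(-6) = 4 + 3 = 7)
x = 2 (x = -5 + (0*(-11) + 7) = -5 + (0 + 7) = -5 + 7 = 2)
-192*(-466 + x) = -192*(-466 + 2) = -192*(-464) = 89088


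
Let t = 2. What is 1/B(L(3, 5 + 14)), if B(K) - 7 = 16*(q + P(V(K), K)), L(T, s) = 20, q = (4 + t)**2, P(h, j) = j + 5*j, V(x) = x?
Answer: 1/2503 ≈ 0.00039952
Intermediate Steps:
P(h, j) = 6*j
q = 36 (q = (4 + 2)**2 = 6**2 = 36)
B(K) = 583 + 96*K (B(K) = 7 + 16*(36 + 6*K) = 7 + (576 + 96*K) = 583 + 96*K)
1/B(L(3, 5 + 14)) = 1/(583 + 96*20) = 1/(583 + 1920) = 1/2503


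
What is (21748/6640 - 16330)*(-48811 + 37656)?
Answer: 60465371853/332 ≈ 1.8212e+8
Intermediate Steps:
(21748/6640 - 16330)*(-48811 + 37656) = (21748*(1/6640) - 16330)*(-11155) = (5437/1660 - 16330)*(-11155) = -27102363/1660*(-11155) = 60465371853/332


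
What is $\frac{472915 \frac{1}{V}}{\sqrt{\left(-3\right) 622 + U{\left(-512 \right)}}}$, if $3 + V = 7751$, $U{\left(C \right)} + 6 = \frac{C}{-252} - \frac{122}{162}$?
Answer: $- \frac{4256235 i \sqrt{7424893}}{8218295852} \approx - 1.4112 i$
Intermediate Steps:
$U{\left(C \right)} = - \frac{547}{81} - \frac{C}{252}$ ($U{\left(C \right)} = -6 + \left(\frac{C}{-252} - \frac{122}{162}\right) = -6 + \left(C \left(- \frac{1}{252}\right) - \frac{61}{81}\right) = -6 - \left(\frac{61}{81} + \frac{C}{252}\right) = - \frac{547}{81} - \frac{C}{252}$)
$V = 7748$ ($V = -3 + 7751 = 7748$)
$\frac{472915 \frac{1}{V}}{\sqrt{\left(-3\right) 622 + U{\left(-512 \right)}}} = \frac{472915 \cdot \frac{1}{7748}}{\sqrt{\left(-3\right) 622 - \frac{2677}{567}}} = \frac{472915 \cdot \frac{1}{7748}}{\sqrt{-1866 + \left(- \frac{547}{81} + \frac{128}{63}\right)}} = \frac{472915}{7748 \sqrt{-1866 - \frac{2677}{567}}} = \frac{472915}{7748 \sqrt{- \frac{1060699}{567}}} = \frac{472915}{7748 \frac{i \sqrt{7424893}}{63}} = \frac{472915 \left(- \frac{9 i \sqrt{7424893}}{1060699}\right)}{7748} = - \frac{4256235 i \sqrt{7424893}}{8218295852}$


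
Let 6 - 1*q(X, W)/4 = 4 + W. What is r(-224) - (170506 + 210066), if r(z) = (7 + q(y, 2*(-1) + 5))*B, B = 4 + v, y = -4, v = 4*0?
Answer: -380560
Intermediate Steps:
v = 0
B = 4 (B = 4 + 0 = 4)
q(X, W) = 8 - 4*W (q(X, W) = 24 - 4*(4 + W) = 24 + (-16 - 4*W) = 8 - 4*W)
r(z) = 12 (r(z) = (7 + (8 - 4*(2*(-1) + 5)))*4 = (7 + (8 - 4*(-2 + 5)))*4 = (7 + (8 - 4*3))*4 = (7 + (8 - 12))*4 = (7 - 4)*4 = 3*4 = 12)
r(-224) - (170506 + 210066) = 12 - (170506 + 210066) = 12 - 1*380572 = 12 - 380572 = -380560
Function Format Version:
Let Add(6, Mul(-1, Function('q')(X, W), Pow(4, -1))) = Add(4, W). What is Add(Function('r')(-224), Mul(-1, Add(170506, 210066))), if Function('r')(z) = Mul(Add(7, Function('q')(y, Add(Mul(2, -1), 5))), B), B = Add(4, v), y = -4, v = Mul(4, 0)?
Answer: -380560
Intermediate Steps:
v = 0
B = 4 (B = Add(4, 0) = 4)
Function('q')(X, W) = Add(8, Mul(-4, W)) (Function('q')(X, W) = Add(24, Mul(-4, Add(4, W))) = Add(24, Add(-16, Mul(-4, W))) = Add(8, Mul(-4, W)))
Function('r')(z) = 12 (Function('r')(z) = Mul(Add(7, Add(8, Mul(-4, Add(Mul(2, -1), 5)))), 4) = Mul(Add(7, Add(8, Mul(-4, Add(-2, 5)))), 4) = Mul(Add(7, Add(8, Mul(-4, 3))), 4) = Mul(Add(7, Add(8, -12)), 4) = Mul(Add(7, -4), 4) = Mul(3, 4) = 12)
Add(Function('r')(-224), Mul(-1, Add(170506, 210066))) = Add(12, Mul(-1, Add(170506, 210066))) = Add(12, Mul(-1, 380572)) = Add(12, -380572) = -380560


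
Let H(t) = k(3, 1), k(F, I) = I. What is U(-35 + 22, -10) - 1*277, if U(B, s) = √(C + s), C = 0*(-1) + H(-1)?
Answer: -277 + 3*I ≈ -277.0 + 3.0*I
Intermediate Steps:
H(t) = 1
C = 1 (C = 0*(-1) + 1 = 0 + 1 = 1)
U(B, s) = √(1 + s)
U(-35 + 22, -10) - 1*277 = √(1 - 10) - 1*277 = √(-9) - 277 = 3*I - 277 = -277 + 3*I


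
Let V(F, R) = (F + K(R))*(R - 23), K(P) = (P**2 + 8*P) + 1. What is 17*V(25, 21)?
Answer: -21590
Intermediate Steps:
K(P) = 1 + P**2 + 8*P
V(F, R) = (-23 + R)*(1 + F + R**2 + 8*R) (V(F, R) = (F + (1 + R**2 + 8*R))*(R - 23) = (1 + F + R**2 + 8*R)*(-23 + R) = (-23 + R)*(1 + F + R**2 + 8*R))
17*V(25, 21) = 17*(-23 + 21**3 - 183*21 - 23*25 - 15*21**2 + 25*21) = 17*(-23 + 9261 - 3843 - 575 - 15*441 + 525) = 17*(-23 + 9261 - 3843 - 575 - 6615 + 525) = 17*(-1270) = -21590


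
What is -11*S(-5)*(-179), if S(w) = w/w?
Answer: 1969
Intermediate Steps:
S(w) = 1
-11*S(-5)*(-179) = -11*1*(-179) = -11*(-179) = 1969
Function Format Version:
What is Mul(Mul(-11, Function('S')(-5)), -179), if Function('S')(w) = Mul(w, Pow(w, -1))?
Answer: 1969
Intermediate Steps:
Function('S')(w) = 1
Mul(Mul(-11, Function('S')(-5)), -179) = Mul(Mul(-11, 1), -179) = Mul(-11, -179) = 1969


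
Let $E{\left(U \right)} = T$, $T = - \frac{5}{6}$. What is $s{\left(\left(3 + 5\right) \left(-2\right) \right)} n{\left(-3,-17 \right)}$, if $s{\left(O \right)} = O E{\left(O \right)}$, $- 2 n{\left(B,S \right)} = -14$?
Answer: $\frac{280}{3} \approx 93.333$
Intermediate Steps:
$n{\left(B,S \right)} = 7$ ($n{\left(B,S \right)} = \left(- \frac{1}{2}\right) \left(-14\right) = 7$)
$T = - \frac{5}{6}$ ($T = \left(-5\right) \frac{1}{6} = - \frac{5}{6} \approx -0.83333$)
$E{\left(U \right)} = - \frac{5}{6}$
$s{\left(O \right)} = - \frac{5 O}{6}$ ($s{\left(O \right)} = O \left(- \frac{5}{6}\right) = - \frac{5 O}{6}$)
$s{\left(\left(3 + 5\right) \left(-2\right) \right)} n{\left(-3,-17 \right)} = - \frac{5 \left(3 + 5\right) \left(-2\right)}{6} \cdot 7 = - \frac{5 \cdot 8 \left(-2\right)}{6} \cdot 7 = \left(- \frac{5}{6}\right) \left(-16\right) 7 = \frac{40}{3} \cdot 7 = \frac{280}{3}$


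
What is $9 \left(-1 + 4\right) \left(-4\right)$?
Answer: $-108$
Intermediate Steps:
$9 \left(-1 + 4\right) \left(-4\right) = 9 \cdot 3 \left(-4\right) = 27 \left(-4\right) = -108$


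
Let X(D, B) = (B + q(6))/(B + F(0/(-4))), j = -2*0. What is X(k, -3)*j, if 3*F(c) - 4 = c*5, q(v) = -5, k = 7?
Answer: 0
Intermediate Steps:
j = 0
F(c) = 4/3 + 5*c/3 (F(c) = 4/3 + (c*5)/3 = 4/3 + (5*c)/3 = 4/3 + 5*c/3)
X(D, B) = (-5 + B)/(4/3 + B) (X(D, B) = (B - 5)/(B + (4/3 + 5*(0/(-4))/3)) = (-5 + B)/(B + (4/3 + 5*(0*(-¼))/3)) = (-5 + B)/(B + (4/3 + (5/3)*0)) = (-5 + B)/(B + (4/3 + 0)) = (-5 + B)/(B + 4/3) = (-5 + B)/(4/3 + B))
X(k, -3)*j = (3*(-5 - 3)/(4 + 3*(-3)))*0 = (3*(-8)/(4 - 9))*0 = (3*(-8)/(-5))*0 = (3*(-⅕)*(-8))*0 = (24/5)*0 = 0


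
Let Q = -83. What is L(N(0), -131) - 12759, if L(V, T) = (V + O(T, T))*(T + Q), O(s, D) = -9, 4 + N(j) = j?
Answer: -9977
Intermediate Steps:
N(j) = -4 + j
L(V, T) = (-83 + T)*(-9 + V) (L(V, T) = (V - 9)*(T - 83) = (-9 + V)*(-83 + T) = (-83 + T)*(-9 + V))
L(N(0), -131) - 12759 = (747 - 83*(-4 + 0) - 9*(-131) - 131*(-4 + 0)) - 12759 = (747 - 83*(-4) + 1179 - 131*(-4)) - 12759 = (747 + 332 + 1179 + 524) - 12759 = 2782 - 12759 = -9977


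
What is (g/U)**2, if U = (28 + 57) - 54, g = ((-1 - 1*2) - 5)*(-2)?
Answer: 256/961 ≈ 0.26639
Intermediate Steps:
g = 16 (g = ((-1 - 2) - 5)*(-2) = (-3 - 5)*(-2) = -8*(-2) = 16)
U = 31 (U = 85 - 54 = 31)
(g/U)**2 = (16/31)**2 = 256/961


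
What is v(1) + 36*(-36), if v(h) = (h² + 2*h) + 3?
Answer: -1290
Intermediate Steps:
v(h) = 3 + h² + 2*h
v(1) + 36*(-36) = (3 + 1² + 2*1) + 36*(-36) = (3 + 1 + 2) - 1296 = 6 - 1296 = -1290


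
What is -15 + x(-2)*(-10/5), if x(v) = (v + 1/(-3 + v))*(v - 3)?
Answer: -37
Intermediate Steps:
x(v) = (-3 + v)*(v + 1/(-3 + v)) (x(v) = (v + 1/(-3 + v))*(-3 + v) = (-3 + v)*(v + 1/(-3 + v)))
-15 + x(-2)*(-10/5) = -15 + (1 + (-2)**2 - 3*(-2))*(-10/5) = -15 + (1 + 4 + 6)*(-10*1/5) = -15 + 11*(-2) = -15 - 22 = -37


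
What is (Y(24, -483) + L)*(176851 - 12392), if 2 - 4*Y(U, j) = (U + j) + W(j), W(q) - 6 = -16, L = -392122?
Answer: -257874507803/4 ≈ -6.4469e+10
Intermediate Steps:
W(q) = -10 (W(q) = 6 - 16 = -10)
Y(U, j) = 3 - U/4 - j/4 (Y(U, j) = ½ - ((U + j) - 10)/4 = ½ - (-10 + U + j)/4 = ½ + (5/2 - U/4 - j/4) = 3 - U/4 - j/4)
(Y(24, -483) + L)*(176851 - 12392) = ((3 - ¼*24 - ¼*(-483)) - 392122)*(176851 - 12392) = ((3 - 6 + 483/4) - 392122)*164459 = (471/4 - 392122)*164459 = -1568017/4*164459 = -257874507803/4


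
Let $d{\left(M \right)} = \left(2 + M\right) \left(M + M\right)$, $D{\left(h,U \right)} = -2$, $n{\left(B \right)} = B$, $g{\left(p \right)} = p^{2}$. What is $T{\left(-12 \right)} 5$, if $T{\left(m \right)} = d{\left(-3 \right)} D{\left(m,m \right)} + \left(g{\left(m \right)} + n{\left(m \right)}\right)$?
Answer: $600$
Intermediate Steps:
$d{\left(M \right)} = 2 M \left(2 + M\right)$ ($d{\left(M \right)} = \left(2 + M\right) 2 M = 2 M \left(2 + M\right)$)
$T{\left(m \right)} = -12 + m + m^{2}$ ($T{\left(m \right)} = 2 \left(-3\right) \left(2 - 3\right) \left(-2\right) + \left(m^{2} + m\right) = 2 \left(-3\right) \left(-1\right) \left(-2\right) + \left(m + m^{2}\right) = 6 \left(-2\right) + \left(m + m^{2}\right) = -12 + \left(m + m^{2}\right) = -12 + m + m^{2}$)
$T{\left(-12 \right)} 5 = \left(-12 - 12 + \left(-12\right)^{2}\right) 5 = \left(-12 - 12 + 144\right) 5 = 120 \cdot 5 = 600$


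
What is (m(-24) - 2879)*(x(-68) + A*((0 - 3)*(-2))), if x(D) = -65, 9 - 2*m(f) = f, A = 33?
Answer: -761425/2 ≈ -3.8071e+5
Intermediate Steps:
m(f) = 9/2 - f/2
(m(-24) - 2879)*(x(-68) + A*((0 - 3)*(-2))) = ((9/2 - ½*(-24)) - 2879)*(-65 + 33*((0 - 3)*(-2))) = ((9/2 + 12) - 2879)*(-65 + 33*(-3*(-2))) = (33/2 - 2879)*(-65 + 33*6) = -5725*(-65 + 198)/2 = -5725/2*133 = -761425/2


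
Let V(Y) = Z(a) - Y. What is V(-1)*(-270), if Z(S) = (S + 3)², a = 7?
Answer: -27270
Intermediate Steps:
Z(S) = (3 + S)²
V(Y) = 100 - Y (V(Y) = (3 + 7)² - Y = 10² - Y = 100 - Y)
V(-1)*(-270) = (100 - 1*(-1))*(-270) = (100 + 1)*(-270) = 101*(-270) = -27270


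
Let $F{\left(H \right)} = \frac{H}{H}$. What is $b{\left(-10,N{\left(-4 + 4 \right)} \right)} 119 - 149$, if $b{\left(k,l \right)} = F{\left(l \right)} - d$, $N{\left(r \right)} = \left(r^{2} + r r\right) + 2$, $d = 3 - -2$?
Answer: $-625$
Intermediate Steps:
$F{\left(H \right)} = 1$
$d = 5$ ($d = 3 + 2 = 5$)
$N{\left(r \right)} = 2 + 2 r^{2}$ ($N{\left(r \right)} = \left(r^{2} + r^{2}\right) + 2 = 2 r^{2} + 2 = 2 + 2 r^{2}$)
$b{\left(k,l \right)} = -4$ ($b{\left(k,l \right)} = 1 - 5 = -4$)
$b{\left(-10,N{\left(-4 + 4 \right)} \right)} 119 - 149 = \left(-4\right) 119 - 149 = -476 - 149 = -625$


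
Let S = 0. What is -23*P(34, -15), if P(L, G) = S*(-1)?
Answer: 0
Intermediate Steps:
P(L, G) = 0 (P(L, G) = 0*(-1) = 0)
-23*P(34, -15) = -23*0 = 0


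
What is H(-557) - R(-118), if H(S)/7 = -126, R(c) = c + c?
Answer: -646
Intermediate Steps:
R(c) = 2*c
H(S) = -882 (H(S) = 7*(-126) = -882)
H(-557) - R(-118) = -882 - 2*(-118) = -882 - 1*(-236) = -882 + 236 = -646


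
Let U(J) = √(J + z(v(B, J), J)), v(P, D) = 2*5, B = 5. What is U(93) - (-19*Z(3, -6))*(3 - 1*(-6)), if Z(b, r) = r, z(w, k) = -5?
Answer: -1026 + 2*√22 ≈ -1016.6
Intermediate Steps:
v(P, D) = 10
U(J) = √(-5 + J) (U(J) = √(J - 5) = √(-5 + J))
U(93) - (-19*Z(3, -6))*(3 - 1*(-6)) = √(-5 + 93) - (-19*(-6))*(3 - 1*(-6)) = √88 - 114*(3 + 6) = 2*√22 - 114*9 = 2*√22 - 1*1026 = 2*√22 - 1026 = -1026 + 2*√22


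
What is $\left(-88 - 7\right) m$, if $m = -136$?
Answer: $12920$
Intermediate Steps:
$\left(-88 - 7\right) m = \left(-88 - 7\right) \left(-136\right) = \left(-95\right) \left(-136\right) = 12920$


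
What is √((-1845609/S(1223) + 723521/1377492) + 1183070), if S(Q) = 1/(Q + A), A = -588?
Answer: I*√555383497842745223487/688746 ≈ 34217.0*I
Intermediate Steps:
S(Q) = 1/(-588 + Q) (S(Q) = 1/(Q - 588) = 1/(-588 + Q))
√((-1845609/S(1223) + 723521/1377492) + 1183070) = √((-1845609/(1/(-588 + 1223)) + 723521/1377492) + 1183070) = √((-1845609/(1/635) + 723521*(1/1377492)) + 1183070) = √((-1845609/1/635 + 723521/1377492) + 1183070) = √((-1845609*635 + 723521/1377492) + 1183070) = √((-1171961715 + 723521/1377492) + 1183070) = √(-1614367885995259/1377492 + 1183070) = √(-1612738216534819/1377492) = I*√555383497842745223487/688746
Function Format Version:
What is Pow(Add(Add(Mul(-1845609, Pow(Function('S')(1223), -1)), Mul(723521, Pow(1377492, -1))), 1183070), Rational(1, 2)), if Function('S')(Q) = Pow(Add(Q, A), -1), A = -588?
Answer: Mul(Rational(1, 688746), I, Pow(555383497842745223487, Rational(1, 2))) ≈ Mul(34217., I)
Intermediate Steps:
Function('S')(Q) = Pow(Add(-588, Q), -1) (Function('S')(Q) = Pow(Add(Q, -588), -1) = Pow(Add(-588, Q), -1))
Pow(Add(Add(Mul(-1845609, Pow(Function('S')(1223), -1)), Mul(723521, Pow(1377492, -1))), 1183070), Rational(1, 2)) = Pow(Add(Add(Mul(-1845609, Pow(Pow(Add(-588, 1223), -1), -1)), Mul(723521, Pow(1377492, -1))), 1183070), Rational(1, 2)) = Pow(Add(Add(Mul(-1845609, Pow(Pow(635, -1), -1)), Mul(723521, Rational(1, 1377492))), 1183070), Rational(1, 2)) = Pow(Add(Add(Mul(-1845609, Pow(Rational(1, 635), -1)), Rational(723521, 1377492)), 1183070), Rational(1, 2)) = Pow(Add(Add(Mul(-1845609, 635), Rational(723521, 1377492)), 1183070), Rational(1, 2)) = Pow(Add(Add(-1171961715, Rational(723521, 1377492)), 1183070), Rational(1, 2)) = Pow(Add(Rational(-1614367885995259, 1377492), 1183070), Rational(1, 2)) = Pow(Rational(-1612738216534819, 1377492), Rational(1, 2)) = Mul(Rational(1, 688746), I, Pow(555383497842745223487, Rational(1, 2)))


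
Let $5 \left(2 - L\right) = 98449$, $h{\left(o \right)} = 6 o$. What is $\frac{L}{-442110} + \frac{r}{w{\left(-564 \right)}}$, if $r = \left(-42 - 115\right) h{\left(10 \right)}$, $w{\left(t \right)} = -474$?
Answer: $\frac{1159446727}{58211150} \approx 19.918$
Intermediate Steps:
$L = - \frac{98439}{5}$ ($L = 2 - \frac{98449}{5} = - \frac{98439}{5} \approx -19688.0$)
$r = -9420$ ($r = \left(-42 - 115\right) 6 \cdot 10 = \left(-157\right) 60 = -9420$)
$\frac{L}{-442110} + \frac{r}{w{\left(-564 \right)}} = - \frac{98439}{5 \left(-442110\right)} - \frac{9420}{-474} = \left(- \frac{98439}{5}\right) \left(- \frac{1}{442110}\right) - - \frac{1570}{79} = \frac{32813}{736850} + \frac{1570}{79} = \frac{1159446727}{58211150}$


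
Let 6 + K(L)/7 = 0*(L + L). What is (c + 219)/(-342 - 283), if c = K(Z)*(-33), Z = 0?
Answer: -321/125 ≈ -2.5680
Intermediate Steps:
K(L) = -42 (K(L) = -42 + 7*(0*(L + L)) = -42 + 7*(0*(2*L)) = -42 + 7*0 = -42 + 0 = -42)
c = 1386 (c = -42*(-33) = 1386)
(c + 219)/(-342 - 283) = (1386 + 219)/(-342 - 283) = 1605/(-625) = 1605*(-1/625) = -321/125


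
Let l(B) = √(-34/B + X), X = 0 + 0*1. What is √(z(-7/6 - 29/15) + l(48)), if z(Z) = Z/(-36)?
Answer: √(310 + 300*I*√102)/60 ≈ 0.68269 + 0.6164*I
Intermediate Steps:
X = 0 (X = 0 + 0 = 0)
l(B) = √34*√(-1/B) (l(B) = √(-34/B + 0) = √(-34/B) = √34*√(-1/B))
z(Z) = -Z/36 (z(Z) = Z*(-1/36) = -Z/36)
√(z(-7/6 - 29/15) + l(48)) = √(-(-7/6 - 29/15)/36 + √34*√(-1/48)) = √(-1/36*(-31/10) + √34*(I*√3/12)) = √(31/360 + I*√102/12)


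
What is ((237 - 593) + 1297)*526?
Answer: 494966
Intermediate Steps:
((237 - 593) + 1297)*526 = (-356 + 1297)*526 = 941*526 = 494966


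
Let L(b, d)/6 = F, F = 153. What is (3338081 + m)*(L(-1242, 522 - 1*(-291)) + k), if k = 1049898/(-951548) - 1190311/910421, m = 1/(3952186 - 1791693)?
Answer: 1430090026485785199958496943/467913784741290511 ≈ 3.0563e+9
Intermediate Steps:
m = 1/2160493 ≈ 4.6286e-7
k = -1044243619243/433154640854 (k = 1049898*(-1/951548) - 1190311*1/910421 = -524949/475774 - 1190311/910421 = -1044243619243/433154640854 ≈ -2.4108)
L(b, d) = 918 (L(b, d) = 6*153 = 918)
(3338081 + m)*(L(-1242, 522 - 1*(-291)) + k) = (3338081 + 1/2160493)*(918 - 1044243619243/433154640854) = (7211900633934/2160493)*(396591716684729/433154640854) = 1430090026485785199958496943/467913784741290511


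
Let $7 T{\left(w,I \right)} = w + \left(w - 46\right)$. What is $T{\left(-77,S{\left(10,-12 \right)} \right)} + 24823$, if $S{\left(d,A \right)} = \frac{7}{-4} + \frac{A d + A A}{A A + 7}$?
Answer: $\frac{173561}{7} \approx 24794.0$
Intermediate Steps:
$S{\left(d,A \right)} = - \frac{7}{4} + \frac{A^{2} + A d}{7 + A^{2}}$ ($S{\left(d,A \right)} = 7 \left(- \frac{1}{4}\right) + \frac{A d + A^{2}}{A^{2} + 7} = - \frac{7}{4} + \frac{A^{2} + A d}{7 + A^{2}}$)
$T{\left(w,I \right)} = - \frac{46}{7} + \frac{2 w}{7}$ ($T{\left(w,I \right)} = \frac{w + \left(w - 46\right)}{7} = \frac{w + \left(-46 + w\right)}{7} = \frac{-46 + 2 w}{7} = - \frac{46}{7} + \frac{2 w}{7}$)
$T{\left(-77,S{\left(10,-12 \right)} \right)} + 24823 = \left(- \frac{46}{7} + \frac{2}{7} \left(-77\right)\right) + 24823 = \left(- \frac{46}{7} - 22\right) + 24823 = - \frac{200}{7} + 24823 = \frac{173561}{7}$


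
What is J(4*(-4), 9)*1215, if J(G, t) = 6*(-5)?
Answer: -36450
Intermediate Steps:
J(G, t) = -30
J(4*(-4), 9)*1215 = -30*1215 = -36450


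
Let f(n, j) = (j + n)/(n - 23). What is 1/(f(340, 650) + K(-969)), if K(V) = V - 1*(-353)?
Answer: -317/194282 ≈ -0.0016316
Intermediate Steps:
f(n, j) = (j + n)/(-23 + n)
K(V) = 353 + V (K(V) = V + 353 = 353 + V)
1/(f(340, 650) + K(-969)) = 1/((650 + 340)/(-23 + 340) + (353 - 969)) = 1/(990/317 - 616) = 1/(-194282/317) = -317/194282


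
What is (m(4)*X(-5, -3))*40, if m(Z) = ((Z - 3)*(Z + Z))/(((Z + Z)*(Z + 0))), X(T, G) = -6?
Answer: -60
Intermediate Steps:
m(Z) = (-3 + Z)/Z (m(Z) = ((-3 + Z)*(2*Z))/(((2*Z)*Z)) = (2*Z*(-3 + Z))/((2*Z²)) = (2*Z*(-3 + Z))*(1/(2*Z²)) = (-3 + Z)/Z)
(m(4)*X(-5, -3))*40 = (((-3 + 4)/4)*(-6))*40 = (((¼)*1)*(-6))*40 = ((¼)*(-6))*40 = -3/2*40 = -60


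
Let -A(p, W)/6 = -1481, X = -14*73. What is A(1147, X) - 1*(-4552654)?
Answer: 4561540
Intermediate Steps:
X = -1022
A(p, W) = 8886 (A(p, W) = -6*(-1481) = 8886)
A(1147, X) - 1*(-4552654) = 8886 - 1*(-4552654) = 8886 + 4552654 = 4561540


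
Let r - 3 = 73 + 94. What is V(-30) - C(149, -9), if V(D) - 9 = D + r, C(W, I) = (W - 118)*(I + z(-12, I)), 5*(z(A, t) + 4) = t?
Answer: 3039/5 ≈ 607.80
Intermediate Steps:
z(A, t) = -4 + t/5
r = 170 (r = 3 + (73 + 94) = 3 + 167 = 170)
C(W, I) = (-118 + W)*(-4 + 6*I/5) (C(W, I) = (W - 118)*(I + (-4 + I/5)) = (-118 + W)*(-4 + 6*I/5))
V(D) = 179 + D (V(D) = 9 + (D + 170) = 9 + (170 + D) = 179 + D)
V(-30) - C(149, -9) = (179 - 30) - (472 - 4*149 - 708/5*(-9) + (6/5)*(-9)*149) = 149 - (472 - 596 + 6372/5 - 8046/5) = 149 - 1*(-2294/5) = 149 + 2294/5 = 3039/5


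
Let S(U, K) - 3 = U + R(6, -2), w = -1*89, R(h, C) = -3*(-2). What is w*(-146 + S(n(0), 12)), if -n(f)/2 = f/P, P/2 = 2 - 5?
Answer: 12193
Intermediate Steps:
R(h, C) = 6
w = -89
P = -6 (P = 2*(2 - 5) = 2*(-3) = -6)
n(f) = f/3 (n(f) = -2*f/(-6) = -2*f*(-1)/6 = -(-1)*f/3 = f/3)
S(U, K) = 9 + U (S(U, K) = 3 + (U + 6) = 3 + (6 + U) = 9 + U)
w*(-146 + S(n(0), 12)) = -89*(-146 + (9 + (⅓)*0)) = -89*(-146 + (9 + 0)) = -89*(-146 + 9) = -89*(-137) = 12193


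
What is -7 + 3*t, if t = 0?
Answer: -7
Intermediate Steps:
-7 + 3*t = -7 + 3*0 = -7 + 0 = -7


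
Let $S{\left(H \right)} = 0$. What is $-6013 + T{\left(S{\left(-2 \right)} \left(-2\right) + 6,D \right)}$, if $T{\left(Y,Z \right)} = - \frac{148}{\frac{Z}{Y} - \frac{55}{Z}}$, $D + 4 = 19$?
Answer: $- \frac{41203}{7} \approx -5886.1$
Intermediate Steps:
$D = 15$ ($D = -4 + 19 = 15$)
$T{\left(Y,Z \right)} = - \frac{148}{- \frac{55}{Z} + \frac{Z}{Y}}$
$-6013 + T{\left(S{\left(-2 \right)} \left(-2\right) + 6,D \right)} = -6013 + 148 \left(0 \left(-2\right) + 6\right) 15 \frac{1}{- 15^{2} + 55 \left(0 \left(-2\right) + 6\right)} = -6013 + 148 \left(0 + 6\right) 15 \frac{1}{\left(-1\right) 225 + 55 \left(0 + 6\right)} = -6013 + 148 \cdot 6 \cdot 15 \frac{1}{-225 + 55 \cdot 6} = -6013 + 148 \cdot 6 \cdot 15 \frac{1}{-225 + 330} = -6013 + 148 \cdot 6 \cdot 15 \cdot \frac{1}{105} = -6013 + \frac{888}{7} = - \frac{41203}{7}$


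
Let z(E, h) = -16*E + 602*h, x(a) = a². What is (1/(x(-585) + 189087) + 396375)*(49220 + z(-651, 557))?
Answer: 13862665615115825/88552 ≈ 1.5655e+11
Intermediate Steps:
(1/(x(-585) + 189087) + 396375)*(49220 + z(-651, 557)) = (1/((-585)² + 189087) + 396375)*(49220 + (-16*(-651) + 602*557)) = (1/(342225 + 189087) + 396375)*(49220 + (10416 + 335314)) = (1/531312 + 396375)*(49220 + 345730) = (1/531312 + 396375)*394950 = (210598794001/531312)*394950 = 13862665615115825/88552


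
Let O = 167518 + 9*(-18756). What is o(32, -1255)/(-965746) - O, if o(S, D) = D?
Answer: 1241950611/965746 ≈ 1286.0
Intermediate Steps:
O = -1286 (O = 167518 - 168804 = -1286)
o(32, -1255)/(-965746) - O = -1255/(-965746) - 1*(-1286) = -1255*(-1/965746) + 1286 = 1255/965746 + 1286 = 1241950611/965746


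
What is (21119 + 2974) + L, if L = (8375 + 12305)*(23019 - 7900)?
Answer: 312685013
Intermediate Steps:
L = 312660920 (L = 20680*15119 = 312660920)
(21119 + 2974) + L = (21119 + 2974) + 312660920 = 24093 + 312660920 = 312685013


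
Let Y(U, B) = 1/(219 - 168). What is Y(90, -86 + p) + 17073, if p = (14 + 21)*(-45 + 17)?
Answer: 870724/51 ≈ 17073.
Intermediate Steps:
p = -980 (p = 35*(-28) = -980)
Y(U, B) = 1/51
Y(90, -86 + p) + 17073 = 1/51 + 17073 = 870724/51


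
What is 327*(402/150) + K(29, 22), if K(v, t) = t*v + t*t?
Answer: 49959/25 ≈ 1998.4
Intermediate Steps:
K(v, t) = t² + t*v (K(v, t) = t*v + t² = t² + t*v)
327*(402/150) + K(29, 22) = 327*(402/150) + 22*(22 + 29) = 327*(402*(1/150)) + 22*51 = 327*(67/25) + 1122 = 21909/25 + 1122 = 49959/25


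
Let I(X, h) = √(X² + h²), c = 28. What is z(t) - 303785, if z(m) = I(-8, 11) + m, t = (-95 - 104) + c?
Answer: -303956 + √185 ≈ -3.0394e+5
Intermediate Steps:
t = -171 (t = (-95 - 104) + 28 = -199 + 28 = -171)
z(m) = m + √185 (z(m) = √((-8)² + 11²) + m = √(64 + 121) + m = √185 + m = m + √185)
z(t) - 303785 = (-171 + √185) - 303785 = -303956 + √185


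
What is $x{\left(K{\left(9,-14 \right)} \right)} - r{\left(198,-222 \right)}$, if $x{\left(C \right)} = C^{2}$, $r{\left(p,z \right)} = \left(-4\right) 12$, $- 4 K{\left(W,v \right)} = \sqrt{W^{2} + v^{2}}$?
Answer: $\frac{1045}{16} \approx 65.313$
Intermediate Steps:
$K{\left(W,v \right)} = - \frac{\sqrt{W^{2} + v^{2}}}{4}$
$r{\left(p,z \right)} = -48$
$x{\left(K{\left(9,-14 \right)} \right)} - r{\left(198,-222 \right)} = \left(- \frac{\sqrt{9^{2} + \left(-14\right)^{2}}}{4}\right)^{2} - -48 = \left(- \frac{\sqrt{81 + 196}}{4}\right)^{2} + 48 = \left(- \frac{\sqrt{277}}{4}\right)^{2} + 48 = \frac{277}{16} + 48 = \frac{1045}{16}$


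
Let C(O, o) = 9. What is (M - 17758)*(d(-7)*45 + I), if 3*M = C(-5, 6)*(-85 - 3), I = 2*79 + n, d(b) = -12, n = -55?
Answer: 7875614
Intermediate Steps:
I = 103 (I = 2*79 - 55 = 158 - 55 = 103)
M = -264 (M = (9*(-85 - 3))/3 = (9*(-88))/3 = (⅓)*(-792) = -264)
(M - 17758)*(d(-7)*45 + I) = (-264 - 17758)*(-12*45 + 103) = -18022*(-540 + 103) = -18022*(-437) = 7875614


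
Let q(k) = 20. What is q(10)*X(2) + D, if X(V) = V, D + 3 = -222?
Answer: -185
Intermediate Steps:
D = -225 (D = -3 - 222 = -225)
q(10)*X(2) + D = 20*2 - 225 = 40 - 225 = -185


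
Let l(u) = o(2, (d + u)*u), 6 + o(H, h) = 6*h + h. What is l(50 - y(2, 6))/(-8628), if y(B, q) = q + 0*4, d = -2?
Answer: -2155/1438 ≈ -1.4986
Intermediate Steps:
y(B, q) = q (y(B, q) = q + 0 = q)
o(H, h) = -6 + 7*h (o(H, h) = -6 + (6*h + h) = -6 + 7*h)
l(u) = -6 + 7*u*(-2 + u) (l(u) = -6 + 7*((-2 + u)*u) = -6 + 7*(u*(-2 + u)) = -6 + 7*u*(-2 + u))
l(50 - y(2, 6))/(-8628) = (-6 + 7*(50 - 1*6)*(-2 + (50 - 1*6)))/(-8628) = (-6 + 7*(50 - 6)*(-2 + (50 - 6)))*(-1/8628) = (-6 + 7*44*(-2 + 44))*(-1/8628) = (-6 + 7*44*42)*(-1/8628) = (-6 + 12936)*(-1/8628) = 12930*(-1/8628) = -2155/1438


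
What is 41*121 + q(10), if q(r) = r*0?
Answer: 4961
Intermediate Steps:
q(r) = 0
41*121 + q(10) = 41*121 + 0 = 4961 + 0 = 4961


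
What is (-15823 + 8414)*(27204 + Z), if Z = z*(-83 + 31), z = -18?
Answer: -208489260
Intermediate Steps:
Z = 936 (Z = -18*(-83 + 31) = -18*(-52) = 936)
(-15823 + 8414)*(27204 + Z) = (-15823 + 8414)*(27204 + 936) = -7409*28140 = -208489260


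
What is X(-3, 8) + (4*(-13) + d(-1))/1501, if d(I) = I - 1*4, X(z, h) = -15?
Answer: -1188/79 ≈ -15.038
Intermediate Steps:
d(I) = -4 + I (d(I) = I - 4 = -4 + I)
X(-3, 8) + (4*(-13) + d(-1))/1501 = -15 + (4*(-13) + (-4 - 1))/1501 = -15 + (-52 - 5)/1501 = -15 + (1/1501)*(-57) = -15 - 3/79 = -1188/79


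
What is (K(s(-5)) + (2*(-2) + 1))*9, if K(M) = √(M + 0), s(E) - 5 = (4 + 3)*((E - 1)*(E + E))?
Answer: -27 + 45*√17 ≈ 158.54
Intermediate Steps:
s(E) = 5 + 14*E*(-1 + E) (s(E) = 5 + (4 + 3)*((E - 1)*(E + E)) = 5 + 7*((-1 + E)*(2*E)) = 5 + 7*(2*E*(-1 + E)) = 5 + 14*E*(-1 + E))
K(M) = √M
(K(s(-5)) + (2*(-2) + 1))*9 = (√(5 - 14*(-5) + 14*(-5)²) + (2*(-2) + 1))*9 = (√(5 + 70 + 14*25) + (-4 + 1))*9 = (√(5 + 70 + 350) - 3)*9 = (√425 - 3)*9 = (5*√17 - 3)*9 = (-3 + 5*√17)*9 = -27 + 45*√17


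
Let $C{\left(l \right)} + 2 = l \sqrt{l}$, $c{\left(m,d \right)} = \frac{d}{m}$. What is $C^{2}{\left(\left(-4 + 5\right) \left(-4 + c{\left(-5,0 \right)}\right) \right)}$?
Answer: $-60 + 32 i \approx -60.0 + 32.0 i$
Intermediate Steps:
$C{\left(l \right)} = -2 + l^{\frac{3}{2}}$ ($C{\left(l \right)} = -2 + l \sqrt{l} = -2 + l^{\frac{3}{2}}$)
$C^{2}{\left(\left(-4 + 5\right) \left(-4 + c{\left(-5,0 \right)}\right) \right)} = \left(-2 + \left(\left(-4 + 5\right) \left(-4 + \frac{0}{-5}\right)\right)^{\frac{3}{2}}\right)^{2} = \left(-2 + \left(1 \left(-4 + 0 \left(- \frac{1}{5}\right)\right)\right)^{\frac{3}{2}}\right)^{2} = \left(-2 + \left(1 \left(-4 + 0\right)\right)^{\frac{3}{2}}\right)^{2} = \left(-2 + \left(1 \left(-4\right)\right)^{\frac{3}{2}}\right)^{2} = \left(-2 + \left(-4\right)^{\frac{3}{2}}\right)^{2} = \left(-2 - 8 i\right)^{2}$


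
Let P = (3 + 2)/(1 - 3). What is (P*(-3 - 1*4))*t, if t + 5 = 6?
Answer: 35/2 ≈ 17.500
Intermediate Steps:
t = 1 (t = -5 + 6 = 1)
P = -5/2 (P = 5/(-2) = 5*(-½) = -5/2 ≈ -2.5000)
(P*(-3 - 1*4))*t = -5*(-3 - 1*4)/2*1 = -5*(-3 - 4)/2*1 = -5/2*(-7)*1 = (35/2)*1 = 35/2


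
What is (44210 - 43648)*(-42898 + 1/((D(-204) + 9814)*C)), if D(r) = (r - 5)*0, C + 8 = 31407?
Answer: -3714541675071387/154074893 ≈ -2.4109e+7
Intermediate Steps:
C = 31399 (C = -8 + 31407 = 31399)
D(r) = 0 (D(r) = (-5 + r)*0 = 0)
(44210 - 43648)*(-42898 + 1/((D(-204) + 9814)*C)) = (44210 - 43648)*(-42898 + 1/((0 + 9814)*31399)) = 562*(-42898 + (1/31399)/9814) = 562*(-42898 + (1/9814)*(1/31399)) = 562*(-42898 + 1/308149786) = 562*(-13219009519827/308149786) = -3714541675071387/154074893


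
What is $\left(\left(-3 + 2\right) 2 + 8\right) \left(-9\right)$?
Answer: $-54$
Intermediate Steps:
$\left(\left(-3 + 2\right) 2 + 8\right) \left(-9\right) = \left(\left(-1\right) 2 + 8\right) \left(-9\right) = \left(-2 + 8\right) \left(-9\right) = 6 \left(-9\right) = -54$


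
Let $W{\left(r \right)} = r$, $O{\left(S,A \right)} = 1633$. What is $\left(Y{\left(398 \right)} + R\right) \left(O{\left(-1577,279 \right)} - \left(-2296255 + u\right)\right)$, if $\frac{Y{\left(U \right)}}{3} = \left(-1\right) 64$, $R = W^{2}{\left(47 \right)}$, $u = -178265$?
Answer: $4994400601$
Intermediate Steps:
$R = 2209$ ($R = 47^{2} = 2209$)
$Y{\left(U \right)} = -192$ ($Y{\left(U \right)} = 3 \left(\left(-1\right) 64\right) = 3 \left(-64\right) = -192$)
$\left(Y{\left(398 \right)} + R\right) \left(O{\left(-1577,279 \right)} - \left(-2296255 + u\right)\right) = \left(-192 + 2209\right) \left(1633 + \left(2296255 - -178265\right)\right) = 2017 \left(1633 + \left(2296255 + 178265\right)\right) = 2017 \left(1633 + 2474520\right) = 2017 \cdot 2476153 = 4994400601$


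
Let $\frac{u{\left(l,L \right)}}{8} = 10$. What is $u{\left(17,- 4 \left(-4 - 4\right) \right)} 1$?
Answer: $80$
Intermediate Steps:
$u{\left(l,L \right)} = 80$ ($u{\left(l,L \right)} = 8 \cdot 10 = 80$)
$u{\left(17,- 4 \left(-4 - 4\right) \right)} 1 = 80 \cdot 1 = 80$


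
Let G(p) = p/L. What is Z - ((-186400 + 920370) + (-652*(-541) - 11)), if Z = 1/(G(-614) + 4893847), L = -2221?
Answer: -11811499635131270/10869234801 ≈ -1.0867e+6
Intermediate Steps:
G(p) = -p/2221 (G(p) = p/(-2221) = p*(-1/2221) = -p/2221)
Z = 2221/10869234801 (Z = 1/(-1/2221*(-614) + 4893847) = 1/(614/2221 + 4893847) = 1/(10869234801/2221) = 2221/10869234801 ≈ 2.0434e-7)
Z - ((-186400 + 920370) + (-652*(-541) - 11)) = 2221/10869234801 - ((-186400 + 920370) + (-652*(-541) - 11)) = 2221/10869234801 - (733970 + (352732 - 11)) = 2221/10869234801 - (733970 + 352721) = 2221/10869234801 - 1*1086691 = 2221/10869234801 - 1086691 = -11811499635131270/10869234801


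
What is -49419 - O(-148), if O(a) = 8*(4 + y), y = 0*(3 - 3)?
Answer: -49451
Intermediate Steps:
y = 0 (y = 0*0 = 0)
O(a) = 32 (O(a) = 8*(4 + 0) = 8*4 = 32)
-49419 - O(-148) = -49419 - 1*32 = -49419 - 32 = -49451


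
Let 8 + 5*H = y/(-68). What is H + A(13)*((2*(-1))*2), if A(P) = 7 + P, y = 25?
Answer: -27769/340 ≈ -81.674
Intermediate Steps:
H = -569/340 (H = -8/5 + (25/(-68))/5 = -8/5 + (25*(-1/68))/5 = -8/5 + (⅕)*(-25/68) = -8/5 - 5/68 = -569/340 ≈ -1.6735)
H + A(13)*((2*(-1))*2) = -569/340 + (7 + 13)*((2*(-1))*2) = -569/340 + 20*(-2*2) = -569/340 + 20*(-4) = -569/340 - 80 = -27769/340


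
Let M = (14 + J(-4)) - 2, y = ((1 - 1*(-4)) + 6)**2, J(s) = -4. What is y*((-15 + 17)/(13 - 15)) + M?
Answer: -113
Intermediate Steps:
y = 121 (y = ((1 + 4) + 6)**2 = (5 + 6)**2 = 11**2 = 121)
M = 8 (M = (14 - 4) - 2 = 10 - 2 = 8)
y*((-15 + 17)/(13 - 15)) + M = 121*((-15 + 17)/(13 - 15)) + 8 = 121*(2/(-2)) + 8 = 121*(2*(-1/2)) + 8 = 121*(-1) + 8 = -121 + 8 = -113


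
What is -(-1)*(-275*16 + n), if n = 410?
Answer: -3990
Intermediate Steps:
-(-1)*(-275*16 + n) = -(-1)*(-275*16 + 410) = -(-1)*(-4400 + 410) = -(-1)*(-3990) = -1*3990 = -3990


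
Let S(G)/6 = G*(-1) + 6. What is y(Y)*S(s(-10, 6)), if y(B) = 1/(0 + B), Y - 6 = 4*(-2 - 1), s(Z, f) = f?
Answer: 0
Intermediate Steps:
Y = -6 (Y = 6 + 4*(-2 - 1) = 6 + 4*(-3) = 6 - 12 = -6)
y(B) = 1/B
S(G) = 36 - 6*G (S(G) = 6*(G*(-1) + 6) = 6*(-G + 6) = 6*(6 - G) = 36 - 6*G)
y(Y)*S(s(-10, 6)) = (36 - 6*6)/(-6) = -(36 - 36)/6 = -⅙*0 = 0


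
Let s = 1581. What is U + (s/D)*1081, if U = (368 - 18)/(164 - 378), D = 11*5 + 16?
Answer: 182857102/7597 ≈ 24070.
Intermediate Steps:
D = 71 (D = 55 + 16 = 71)
U = -175/107 (U = 350/(-214) = 350*(-1/214) = -175/107 ≈ -1.6355)
U + (s/D)*1081 = -175/107 + (1581/71)*1081 = -175/107 + 1709061/71 = 182857102/7597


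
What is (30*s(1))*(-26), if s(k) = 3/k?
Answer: -2340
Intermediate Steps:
(30*s(1))*(-26) = (30*(3/1))*(-26) = (30*(3*1))*(-26) = (30*3)*(-26) = 90*(-26) = -2340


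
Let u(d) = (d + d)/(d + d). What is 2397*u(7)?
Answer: 2397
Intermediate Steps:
u(d) = 1 (u(d) = (2*d)/((2*d)) = (2*d)*(1/(2*d)) = 1)
2397*u(7) = 2397*1 = 2397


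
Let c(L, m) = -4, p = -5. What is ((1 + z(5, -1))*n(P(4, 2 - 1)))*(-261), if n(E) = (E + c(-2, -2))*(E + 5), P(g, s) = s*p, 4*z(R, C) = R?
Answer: 0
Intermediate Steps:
z(R, C) = R/4
P(g, s) = -5*s (P(g, s) = s*(-5) = -5*s)
n(E) = (-4 + E)*(5 + E) (n(E) = (E - 4)*(E + 5) = (-4 + E)*(5 + E))
((1 + z(5, -1))*n(P(4, 2 - 1)))*(-261) = ((1 + (1/4)*5)*(-20 - 5*(2 - 1) + (-5*(2 - 1))**2))*(-261) = ((1 + 5/4)*(-20 - 5*1 + (-5*1)**2))*(-261) = (9*(-20 - 5 + (-5)**2)/4)*(-261) = (9*(-20 - 5 + 25)/4)*(-261) = ((9/4)*0)*(-261) = 0*(-261) = 0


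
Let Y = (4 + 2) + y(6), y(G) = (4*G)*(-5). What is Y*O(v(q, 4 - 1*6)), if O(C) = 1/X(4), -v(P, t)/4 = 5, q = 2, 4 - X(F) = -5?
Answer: -38/3 ≈ -12.667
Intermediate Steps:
X(F) = 9 (X(F) = 4 - 1*(-5) = 4 + 5 = 9)
v(P, t) = -20 (v(P, t) = -4*5 = -20)
y(G) = -20*G
O(C) = ⅑ (O(C) = 1/9 = ⅑)
Y = -114 (Y = (4 + 2) - 20*6 = 6 - 120 = -114)
Y*O(v(q, 4 - 1*6)) = -114*⅑ = -38/3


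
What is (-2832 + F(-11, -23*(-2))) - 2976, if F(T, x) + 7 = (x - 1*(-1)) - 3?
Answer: -5771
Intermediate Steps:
F(T, x) = -9 + x (F(T, x) = -7 + ((x - 1*(-1)) - 3) = -7 + ((x + 1) - 3) = -7 + ((1 + x) - 3) = -7 + (-2 + x) = -9 + x)
(-2832 + F(-11, -23*(-2))) - 2976 = (-2832 + (-9 - 23*(-2))) - 2976 = (-2832 + (-9 + 46)) - 2976 = (-2832 + 37) - 2976 = -2795 - 2976 = -5771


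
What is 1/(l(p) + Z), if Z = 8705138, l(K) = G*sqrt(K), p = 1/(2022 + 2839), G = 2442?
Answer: 571833457/4977889156121480 - 33*sqrt(4861)/4977889156121480 ≈ 1.1487e-7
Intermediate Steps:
p = 1/4861 ≈ 0.00020572
l(K) = 2442*sqrt(K)
1/(l(p) + Z) = 1/(2442*sqrt(1/4861) + 8705138) = 1/(2442*(sqrt(4861)/4861) + 8705138) = 1/(2442*sqrt(4861)/4861 + 8705138) = 1/(8705138 + 2442*sqrt(4861)/4861)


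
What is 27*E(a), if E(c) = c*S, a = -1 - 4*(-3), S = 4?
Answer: 1188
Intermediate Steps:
a = 11 (a = -1 + 12 = 11)
E(c) = 4*c (E(c) = c*4 = 4*c)
27*E(a) = 27*(4*11) = 27*44 = 1188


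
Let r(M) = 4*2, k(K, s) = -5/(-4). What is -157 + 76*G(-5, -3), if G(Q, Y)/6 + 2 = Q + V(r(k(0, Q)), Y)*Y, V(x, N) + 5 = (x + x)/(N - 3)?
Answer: 7139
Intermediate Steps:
k(K, s) = 5/4 (k(K, s) = -5*(-1/4) = 5/4)
r(M) = 8
V(x, N) = -5 + 2*x/(-3 + N) (V(x, N) = -5 + (x + x)/(N - 3) = -5 + (2*x)/(-3 + N) = -5 + 2*x/(-3 + N))
G(Q, Y) = -12 + 6*Q + 6*Y*(31 - 5*Y)/(-3 + Y) (G(Q, Y) = -12 + 6*(Q + ((15 - 5*Y + 2*8)/(-3 + Y))*Y) = -12 + 6*(Q + ((15 - 5*Y + 16)/(-3 + Y))*Y) = -12 + 6*(Q + ((31 - 5*Y)/(-3 + Y))*Y) = -12 + 6*(Q + Y*(31 - 5*Y)/(-3 + Y)) = -12 + (6*Q + 6*Y*(31 - 5*Y)/(-3 + Y)) = -12 + 6*Q + 6*Y*(31 - 5*Y)/(-3 + Y))
-157 + 76*G(-5, -3) = -157 + 76*(6*((-3 - 3)*(-2 - 5) - 1*(-3)*(-31 + 5*(-3)))/(-3 - 3)) = -157 + 76*(6*(-6*(-7) - 1*(-3)*(-31 - 15))/(-6)) = -157 + 76*(6*(-1/6)*(42 - 1*(-3)*(-46))) = -157 + 76*(6*(-1/6)*(42 - 138)) = -157 + 76*(6*(-1/6)*(-96)) = -157 + 76*96 = -157 + 7296 = 7139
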